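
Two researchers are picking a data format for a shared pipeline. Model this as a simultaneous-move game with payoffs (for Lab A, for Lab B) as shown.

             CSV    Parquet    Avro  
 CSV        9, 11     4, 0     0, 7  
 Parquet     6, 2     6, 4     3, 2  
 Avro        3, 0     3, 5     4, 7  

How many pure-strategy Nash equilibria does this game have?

3

Both CSV: Lab A gets 9 (best alternative 6); Lab B gets 11 (best alternative 7). Neither deviates — NE.
Both Parquet: Lab A gets 6 (best alternative 4); Lab B gets 4 (best alternative 2). Neither deviates — NE.
Both Avro: Lab A gets 4 (best alternative 3); Lab B gets 7 (best alternative 5). Neither deviates — NE.
(CSV, Parquet) is not a NE: Lab A would switch to Parquet (6 > 4).
No other cell survives both best-response checks, so there are 3 pure NE.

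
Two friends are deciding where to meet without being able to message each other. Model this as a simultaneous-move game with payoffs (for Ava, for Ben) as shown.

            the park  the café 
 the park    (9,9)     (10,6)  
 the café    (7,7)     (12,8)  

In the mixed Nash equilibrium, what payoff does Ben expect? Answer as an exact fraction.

15/2

Ava mixes with probability p on the park, chosen so Ben is indifferent: 9p + 7(1−p) = 6p + 8(1−p) gives p = 1/4.
Ben's expected payoff is 9·1/4 + 7·3/4 = 15/2.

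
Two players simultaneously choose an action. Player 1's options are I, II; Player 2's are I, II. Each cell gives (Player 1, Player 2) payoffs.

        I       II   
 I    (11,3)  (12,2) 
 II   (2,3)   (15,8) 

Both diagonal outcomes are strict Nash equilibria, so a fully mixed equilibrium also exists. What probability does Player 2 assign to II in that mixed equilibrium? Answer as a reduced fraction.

Player 2's mix q on I must make Player 1 indifferent between I and II.
Player 1's payoff from I: 11q + 12(1−q). From II: 2q + 15(1−q).
Set equal: 9q = 3(1−q) → q = 3/12 = 1/4.
Probability on II is 1 − 1/4 = 3/4.

3/4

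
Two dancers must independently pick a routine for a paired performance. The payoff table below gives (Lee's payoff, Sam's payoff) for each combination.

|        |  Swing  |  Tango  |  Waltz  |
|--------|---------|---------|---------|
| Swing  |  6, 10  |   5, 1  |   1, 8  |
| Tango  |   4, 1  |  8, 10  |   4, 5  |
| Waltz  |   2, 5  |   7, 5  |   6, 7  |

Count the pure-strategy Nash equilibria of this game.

3

Both Swing: Lee gets 6 (best alternative 4); Sam gets 10 (best alternative 8). Neither deviates — NE.
Both Tango: Lee gets 8 (best alternative 7); Sam gets 10 (best alternative 5). Neither deviates — NE.
Both Waltz: Lee gets 6 (best alternative 4); Sam gets 7 (best alternative 5). Neither deviates — NE.
(Waltz, Swing) is not a NE: Lee would switch to Swing (6 > 2).
No other cell survives both best-response checks, so there are 3 pure NE.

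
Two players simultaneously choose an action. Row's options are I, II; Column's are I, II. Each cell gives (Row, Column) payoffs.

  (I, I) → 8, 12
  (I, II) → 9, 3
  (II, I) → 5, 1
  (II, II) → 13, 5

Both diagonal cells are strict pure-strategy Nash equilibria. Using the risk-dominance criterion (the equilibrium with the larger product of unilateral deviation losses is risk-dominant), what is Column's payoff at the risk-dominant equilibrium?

At both I: Row loses 8 − 5 = 3 by deviating; Column loses 12 − 3 = 9. Product = 3·9 = 27.
At both II: Row loses 13 − 9 = 4 by deviating; Column loses 5 − 1 = 4. Product = 4·4 = 16.
27 > 16, so both I is risk-dominant. Column's payoff there is 12.

12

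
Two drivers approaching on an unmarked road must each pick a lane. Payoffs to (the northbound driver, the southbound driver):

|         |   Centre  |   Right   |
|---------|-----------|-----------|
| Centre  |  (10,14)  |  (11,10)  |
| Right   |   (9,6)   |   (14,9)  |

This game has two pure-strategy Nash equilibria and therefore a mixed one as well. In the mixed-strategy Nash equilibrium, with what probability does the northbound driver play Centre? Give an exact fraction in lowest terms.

3/7

The northbound driver's mix p on Centre must make the southbound driver indifferent between Centre and Right.
The southbound driver's payoff from Centre: 14p + 6(1−p). From Right: 10p + 9(1−p).
Set equal: 4p = 3(1−p) → p = 3/7.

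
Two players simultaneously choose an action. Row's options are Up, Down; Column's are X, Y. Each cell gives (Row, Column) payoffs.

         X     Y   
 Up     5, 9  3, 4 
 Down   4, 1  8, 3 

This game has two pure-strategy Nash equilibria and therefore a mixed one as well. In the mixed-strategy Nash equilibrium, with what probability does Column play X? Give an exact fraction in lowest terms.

Column's mix q on X must make Row indifferent between Up and Down.
Row's payoff from Up: 5q + 3(1−q). From Down: 4q + 8(1−q).
Set equal: 1q = 5(1−q) → q = 5/6.

5/6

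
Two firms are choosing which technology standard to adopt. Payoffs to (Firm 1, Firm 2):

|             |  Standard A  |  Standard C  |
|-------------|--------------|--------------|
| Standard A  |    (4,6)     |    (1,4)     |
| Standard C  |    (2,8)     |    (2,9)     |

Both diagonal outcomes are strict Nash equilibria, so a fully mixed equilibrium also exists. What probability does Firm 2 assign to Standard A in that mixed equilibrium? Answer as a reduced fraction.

1/3

Firm 2's mix q on Standard A must make Firm 1 indifferent between Standard A and Standard C.
Firm 1's payoff from Standard A: 4q + 1(1−q). From Standard C: 2q + 2(1−q).
Set equal: 2q = 1(1−q) → q = 1/3.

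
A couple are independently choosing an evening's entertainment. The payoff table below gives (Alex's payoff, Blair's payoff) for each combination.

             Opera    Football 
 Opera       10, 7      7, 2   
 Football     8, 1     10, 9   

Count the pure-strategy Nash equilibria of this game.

2

Both Opera: Alex gets 10 (best alternative 8); Blair gets 7 (best alternative 2). Neither deviates — NE.
Both Football: Alex gets 10 (best alternative 7); Blair gets 9 (best alternative 1). Neither deviates — NE.
(Opera, Football) is not a NE: Alex would switch to Football (10 > 7).
No other cell survives both best-response checks, so there are 2 pure NE.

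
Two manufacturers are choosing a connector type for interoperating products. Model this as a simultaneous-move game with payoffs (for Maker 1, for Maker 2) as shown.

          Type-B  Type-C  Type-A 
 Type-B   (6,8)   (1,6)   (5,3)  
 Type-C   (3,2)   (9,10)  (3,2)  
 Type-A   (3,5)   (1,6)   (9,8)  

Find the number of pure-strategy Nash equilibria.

Both Type-B: Maker 1 gets 6 (best alternative 3); Maker 2 gets 8 (best alternative 6). Neither deviates — NE.
Both Type-C: Maker 1 gets 9 (best alternative 1); Maker 2 gets 10 (best alternative 2). Neither deviates — NE.
Both Type-A: Maker 1 gets 9 (best alternative 5); Maker 2 gets 8 (best alternative 6). Neither deviates — NE.
(Type-C, Type-B) is not a NE: Maker 1 would switch to Type-B (6 > 3).
No other cell survives both best-response checks, so there are 3 pure NE.

3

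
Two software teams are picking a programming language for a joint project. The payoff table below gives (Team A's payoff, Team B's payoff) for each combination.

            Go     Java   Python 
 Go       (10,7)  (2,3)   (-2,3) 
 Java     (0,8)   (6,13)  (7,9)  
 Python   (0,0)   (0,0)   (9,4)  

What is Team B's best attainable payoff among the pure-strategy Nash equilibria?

13

Both Go is a pure NE (Team A: 10 ≥ 0; Team B: 7 ≥ 3). Team B gets 7.
Both Java is a pure NE (Team A: 6 ≥ 2; Team B: 13 ≥ 9). Team B gets 13.
Both Python is a pure NE (Team A: 9 ≥ 7; Team B: 4 ≥ 0). Team B gets 4.
Every other cell has a profitable deviation for at least one player. Highest of {7, 13, 4} is 13.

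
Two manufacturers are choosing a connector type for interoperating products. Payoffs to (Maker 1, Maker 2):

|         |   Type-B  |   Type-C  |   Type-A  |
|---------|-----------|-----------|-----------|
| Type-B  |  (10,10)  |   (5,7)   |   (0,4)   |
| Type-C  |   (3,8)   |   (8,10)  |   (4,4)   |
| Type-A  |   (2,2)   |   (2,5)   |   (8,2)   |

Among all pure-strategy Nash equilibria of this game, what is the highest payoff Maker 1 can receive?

Both Type-B is a pure NE (Maker 1: 10 ≥ 3; Maker 2: 10 ≥ 7). Maker 1 gets 10.
Both Type-C is a pure NE (Maker 1: 8 ≥ 5; Maker 2: 10 ≥ 8). Maker 1 gets 8.
Every other cell has a profitable deviation for at least one player. Highest of {10, 8} is 10.

10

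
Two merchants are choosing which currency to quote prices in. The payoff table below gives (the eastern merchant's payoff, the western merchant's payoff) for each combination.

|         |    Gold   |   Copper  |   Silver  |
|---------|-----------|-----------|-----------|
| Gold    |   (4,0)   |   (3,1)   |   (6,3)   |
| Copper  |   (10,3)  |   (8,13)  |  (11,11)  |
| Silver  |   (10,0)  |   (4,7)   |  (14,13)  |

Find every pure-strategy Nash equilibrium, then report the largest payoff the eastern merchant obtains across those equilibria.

14

Both Copper is a pure NE (the eastern merchant: 8 ≥ 4; the western merchant: 13 ≥ 11). The eastern merchant gets 8.
Both Silver is a pure NE (the eastern merchant: 14 ≥ 11; the western merchant: 13 ≥ 7). The eastern merchant gets 14.
Every other cell has a profitable deviation for at least one player. Highest of {8, 14} is 14.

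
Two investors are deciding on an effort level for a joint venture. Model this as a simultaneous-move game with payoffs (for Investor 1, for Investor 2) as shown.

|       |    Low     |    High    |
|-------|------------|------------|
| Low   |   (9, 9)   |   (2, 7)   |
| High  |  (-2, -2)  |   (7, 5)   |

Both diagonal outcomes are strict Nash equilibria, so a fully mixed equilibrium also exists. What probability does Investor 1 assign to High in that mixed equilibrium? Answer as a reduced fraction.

Investor 1's mix p on Low must make Investor 2 indifferent between Low and High.
Investor 2's payoff from Low: 9p + (-2)(1−p). From High: 7p + 5(1−p).
Set equal: 2p = 7(1−p) → p = 7/9.
Probability on High is 1 − 7/9 = 2/9.

2/9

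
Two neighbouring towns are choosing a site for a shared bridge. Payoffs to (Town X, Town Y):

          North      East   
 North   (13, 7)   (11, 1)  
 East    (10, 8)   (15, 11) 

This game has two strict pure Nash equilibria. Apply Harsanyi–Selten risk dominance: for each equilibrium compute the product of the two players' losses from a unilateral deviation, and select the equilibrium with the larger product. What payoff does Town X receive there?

13

At both North: Town X loses 13 − 10 = 3 by deviating; Town Y loses 7 − 1 = 6. Product = 3·6 = 18.
At both East: Town X loses 15 − 11 = 4 by deviating; Town Y loses 11 − 8 = 3. Product = 4·3 = 12.
18 > 12, so both North is risk-dominant. Town X's payoff there is 13.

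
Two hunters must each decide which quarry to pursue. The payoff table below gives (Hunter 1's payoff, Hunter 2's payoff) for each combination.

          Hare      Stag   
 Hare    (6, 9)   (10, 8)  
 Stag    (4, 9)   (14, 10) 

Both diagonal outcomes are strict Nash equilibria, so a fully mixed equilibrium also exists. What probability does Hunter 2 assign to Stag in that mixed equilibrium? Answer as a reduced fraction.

Hunter 2's mix q on Hare must make Hunter 1 indifferent between Hare and Stag.
Hunter 1's payoff from Hare: 6q + 10(1−q). From Stag: 4q + 14(1−q).
Set equal: 2q = 4(1−q) → q = 4/6 = 2/3.
Probability on Stag is 1 − 2/3 = 1/3.

1/3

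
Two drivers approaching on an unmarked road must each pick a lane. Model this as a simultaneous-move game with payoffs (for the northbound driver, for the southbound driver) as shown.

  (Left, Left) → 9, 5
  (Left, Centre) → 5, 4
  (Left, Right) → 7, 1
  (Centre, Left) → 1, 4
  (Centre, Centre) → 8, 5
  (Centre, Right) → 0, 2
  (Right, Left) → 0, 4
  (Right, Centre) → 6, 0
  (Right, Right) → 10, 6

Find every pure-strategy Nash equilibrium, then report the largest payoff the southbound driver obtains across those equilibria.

Both Left is a pure NE (the northbound driver: 9 ≥ 1; the southbound driver: 5 ≥ 4). The southbound driver gets 5.
Both Centre is a pure NE (the northbound driver: 8 ≥ 6; the southbound driver: 5 ≥ 4). The southbound driver gets 5.
Both Right is a pure NE (the northbound driver: 10 ≥ 7; the southbound driver: 6 ≥ 4). The southbound driver gets 6.
Every other cell has a profitable deviation for at least one player. Highest of {5, 5, 6} is 6.

6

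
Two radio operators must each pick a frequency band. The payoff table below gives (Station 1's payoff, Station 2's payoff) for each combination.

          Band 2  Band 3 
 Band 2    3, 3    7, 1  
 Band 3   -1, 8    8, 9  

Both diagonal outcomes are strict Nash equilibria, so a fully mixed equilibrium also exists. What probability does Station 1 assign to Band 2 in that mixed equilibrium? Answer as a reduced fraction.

Station 1's mix p on Band 2 must make Station 2 indifferent between Band 2 and Band 3.
Station 2's payoff from Band 2: 3p + 8(1−p). From Band 3: 1p + 9(1−p).
Set equal: 2p = 1(1−p) → p = 1/3.

1/3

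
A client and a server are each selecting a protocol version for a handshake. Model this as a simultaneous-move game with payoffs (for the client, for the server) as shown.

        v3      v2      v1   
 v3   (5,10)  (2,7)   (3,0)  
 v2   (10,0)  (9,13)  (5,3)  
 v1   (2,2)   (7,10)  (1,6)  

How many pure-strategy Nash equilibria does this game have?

1

Both v2: the client gets 9 (best alternative 7); the server gets 13 (best alternative 3). Neither deviates — NE.
Both v3 is not a NE: the client would switch to v2 (10 > 5).
No other cell survives both best-response checks, so there is 1 pure NE.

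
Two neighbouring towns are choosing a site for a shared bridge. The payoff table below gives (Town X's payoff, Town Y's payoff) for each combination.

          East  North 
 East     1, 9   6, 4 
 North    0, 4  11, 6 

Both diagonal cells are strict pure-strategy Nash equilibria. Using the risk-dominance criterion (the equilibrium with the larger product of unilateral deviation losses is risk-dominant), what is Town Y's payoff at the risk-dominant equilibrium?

6

At both East: Town X loses 1 − 0 = 1 by deviating; Town Y loses 9 − 4 = 5. Product = 1·5 = 5.
At both North: Town X loses 11 − 6 = 5 by deviating; Town Y loses 6 − 4 = 2. Product = 5·2 = 10.
10 > 5, so both North is risk-dominant. Town Y's payoff there is 6.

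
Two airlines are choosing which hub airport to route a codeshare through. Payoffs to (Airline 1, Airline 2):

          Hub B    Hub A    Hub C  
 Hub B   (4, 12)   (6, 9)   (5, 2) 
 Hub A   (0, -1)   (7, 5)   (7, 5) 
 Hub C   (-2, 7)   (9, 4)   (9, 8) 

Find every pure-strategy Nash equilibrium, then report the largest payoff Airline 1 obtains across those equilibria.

Both Hub B is a pure NE (Airline 1: 4 ≥ 0; Airline 2: 12 ≥ 9). Airline 1 gets 4.
Both Hub C is a pure NE (Airline 1: 9 ≥ 7; Airline 2: 8 ≥ 7). Airline 1 gets 9.
Every other cell has a profitable deviation for at least one player. Highest of {4, 9} is 9.

9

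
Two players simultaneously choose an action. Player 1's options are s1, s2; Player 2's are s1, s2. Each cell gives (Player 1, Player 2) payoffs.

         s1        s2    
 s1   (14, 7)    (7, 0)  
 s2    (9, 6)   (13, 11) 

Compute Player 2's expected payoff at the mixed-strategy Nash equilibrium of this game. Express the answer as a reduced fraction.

Player 1 mixes with probability p on s1, chosen so Player 2 is indifferent: 7p + 6(1−p) = 0p + 11(1−p) gives p = 5/12.
Player 2's expected payoff is 7·5/12 + 6·7/12 = 77/12.

77/12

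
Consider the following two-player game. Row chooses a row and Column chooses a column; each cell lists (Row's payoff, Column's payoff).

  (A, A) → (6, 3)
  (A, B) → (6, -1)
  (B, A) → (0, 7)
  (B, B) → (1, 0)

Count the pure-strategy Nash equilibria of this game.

1

Both A: Row gets 6 (best alternative 0); Column gets 3 (best alternative -1). Neither deviates — NE.
Both B is not a NE: Row would switch to A (6 > 1).
No other cell survives both best-response checks, so there is 1 pure NE.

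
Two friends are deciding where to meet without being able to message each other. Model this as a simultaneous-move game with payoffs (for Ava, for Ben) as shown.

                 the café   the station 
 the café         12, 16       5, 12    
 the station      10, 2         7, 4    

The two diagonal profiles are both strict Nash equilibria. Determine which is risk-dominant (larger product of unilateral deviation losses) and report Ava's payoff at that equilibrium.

12

At both the café: Ava loses 12 − 10 = 2 by deviating; Ben loses 16 − 12 = 4. Product = 2·4 = 8.
At both the station: Ava loses 7 − 5 = 2 by deviating; Ben loses 4 − 2 = 2. Product = 2·2 = 4.
8 > 4, so both the café is risk-dominant. Ava's payoff there is 12.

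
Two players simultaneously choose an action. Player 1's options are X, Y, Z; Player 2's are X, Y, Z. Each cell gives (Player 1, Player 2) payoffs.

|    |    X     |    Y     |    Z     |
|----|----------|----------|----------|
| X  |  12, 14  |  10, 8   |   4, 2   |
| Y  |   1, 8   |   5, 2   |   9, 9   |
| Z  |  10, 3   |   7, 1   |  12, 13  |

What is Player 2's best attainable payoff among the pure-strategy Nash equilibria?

14

Both X is a pure NE (Player 1: 12 ≥ 10; Player 2: 14 ≥ 8). Player 2 gets 14.
Both Z is a pure NE (Player 1: 12 ≥ 9; Player 2: 13 ≥ 3). Player 2 gets 13.
Every other cell has a profitable deviation for at least one player. Highest of {14, 13} is 14.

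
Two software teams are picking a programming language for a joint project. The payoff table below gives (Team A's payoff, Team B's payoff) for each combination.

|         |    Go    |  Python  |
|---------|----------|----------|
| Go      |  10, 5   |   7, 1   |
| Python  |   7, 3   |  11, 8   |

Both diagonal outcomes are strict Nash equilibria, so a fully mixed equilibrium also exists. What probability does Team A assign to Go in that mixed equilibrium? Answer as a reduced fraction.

Team A's mix p on Go must make Team B indifferent between Go and Python.
Team B's payoff from Go: 5p + 3(1−p). From Python: 1p + 8(1−p).
Set equal: 4p = 5(1−p) → p = 5/9.

5/9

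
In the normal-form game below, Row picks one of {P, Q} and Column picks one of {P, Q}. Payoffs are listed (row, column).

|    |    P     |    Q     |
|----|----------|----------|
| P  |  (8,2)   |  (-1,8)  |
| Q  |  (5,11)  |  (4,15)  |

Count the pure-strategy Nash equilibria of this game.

Both Q: Row gets 4 (best alternative -1); Column gets 15 (best alternative 11). Neither deviates — NE.
Both P is not a NE: Column would switch to Q (8 > 2).
No other cell survives both best-response checks, so there is 1 pure NE.

1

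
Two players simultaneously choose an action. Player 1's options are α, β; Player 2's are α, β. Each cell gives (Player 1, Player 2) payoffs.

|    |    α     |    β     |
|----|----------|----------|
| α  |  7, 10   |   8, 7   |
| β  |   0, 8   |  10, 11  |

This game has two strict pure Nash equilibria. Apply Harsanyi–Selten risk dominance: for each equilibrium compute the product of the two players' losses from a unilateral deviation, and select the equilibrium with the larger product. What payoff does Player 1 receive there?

At both α: Player 1 loses 7 − 0 = 7 by deviating; Player 2 loses 10 − 7 = 3. Product = 7·3 = 21.
At both β: Player 1 loses 10 − 8 = 2 by deviating; Player 2 loses 11 − 8 = 3. Product = 2·3 = 6.
21 > 6, so both α is risk-dominant. Player 1's payoff there is 7.

7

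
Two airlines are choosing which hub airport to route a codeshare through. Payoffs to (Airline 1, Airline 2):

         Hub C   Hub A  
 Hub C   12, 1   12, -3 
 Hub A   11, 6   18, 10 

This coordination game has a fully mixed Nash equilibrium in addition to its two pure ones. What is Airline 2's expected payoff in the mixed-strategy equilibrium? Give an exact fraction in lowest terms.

7/2

Airline 1 mixes with probability p on Hub C, chosen so Airline 2 is indifferent: 1p + 6(1−p) = (-3)p + 10(1−p) gives p = 1/2.
Airline 2's expected payoff is 1·1/2 + 6·1/2 = 7/2.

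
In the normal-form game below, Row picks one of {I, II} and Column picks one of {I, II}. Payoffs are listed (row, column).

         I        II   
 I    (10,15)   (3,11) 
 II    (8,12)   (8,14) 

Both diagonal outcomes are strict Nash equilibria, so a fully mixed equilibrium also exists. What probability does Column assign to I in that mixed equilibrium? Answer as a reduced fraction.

5/7

Column's mix q on I must make Row indifferent between I and II.
Row's payoff from I: 10q + 3(1−q). From II: 8q + 8(1−q).
Set equal: 2q = 5(1−q) → q = 5/7.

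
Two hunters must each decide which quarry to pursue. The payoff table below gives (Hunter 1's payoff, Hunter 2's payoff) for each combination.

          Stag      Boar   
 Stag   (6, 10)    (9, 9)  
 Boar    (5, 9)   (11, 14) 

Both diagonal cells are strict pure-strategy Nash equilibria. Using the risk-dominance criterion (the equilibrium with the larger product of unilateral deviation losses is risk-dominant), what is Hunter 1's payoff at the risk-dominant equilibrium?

11

At both Stag: Hunter 1 loses 6 − 5 = 1 by deviating; Hunter 2 loses 10 − 9 = 1. Product = 1·1 = 1.
At both Boar: Hunter 1 loses 11 − 9 = 2 by deviating; Hunter 2 loses 14 − 9 = 5. Product = 2·5 = 10.
10 > 1, so both Boar is risk-dominant. Hunter 1's payoff there is 11.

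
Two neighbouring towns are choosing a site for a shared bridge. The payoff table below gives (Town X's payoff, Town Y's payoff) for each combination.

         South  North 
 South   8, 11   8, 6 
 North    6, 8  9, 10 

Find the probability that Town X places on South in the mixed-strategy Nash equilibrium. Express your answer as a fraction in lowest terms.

2/7

Town X's mix p on South must make Town Y indifferent between South and North.
Town Y's payoff from South: 11p + 8(1−p). From North: 6p + 10(1−p).
Set equal: 5p = 2(1−p) → p = 2/7.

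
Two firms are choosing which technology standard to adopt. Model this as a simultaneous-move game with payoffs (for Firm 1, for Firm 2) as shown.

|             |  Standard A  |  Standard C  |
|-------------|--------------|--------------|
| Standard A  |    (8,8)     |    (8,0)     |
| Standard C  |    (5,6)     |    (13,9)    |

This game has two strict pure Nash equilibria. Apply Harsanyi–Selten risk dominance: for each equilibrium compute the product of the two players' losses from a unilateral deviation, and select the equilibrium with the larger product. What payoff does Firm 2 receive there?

At both Standard A: Firm 1 loses 8 − 5 = 3 by deviating; Firm 2 loses 8 − 0 = 8. Product = 3·8 = 24.
At both Standard C: Firm 1 loses 13 − 8 = 5 by deviating; Firm 2 loses 9 − 6 = 3. Product = 5·3 = 15.
24 > 15, so both Standard A is risk-dominant. Firm 2's payoff there is 8.

8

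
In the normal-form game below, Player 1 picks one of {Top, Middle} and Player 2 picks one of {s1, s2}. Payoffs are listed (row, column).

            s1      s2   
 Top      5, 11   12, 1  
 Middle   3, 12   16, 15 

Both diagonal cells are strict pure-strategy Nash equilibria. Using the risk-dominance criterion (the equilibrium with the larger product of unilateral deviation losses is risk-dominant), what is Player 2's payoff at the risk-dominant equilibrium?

11

At (Top, s1): Player 1 loses 5 − 3 = 2 by deviating; Player 2 loses 11 − 1 = 10. Product = 2·10 = 20.
At (Middle, s2): Player 1 loses 16 − 12 = 4 by deviating; Player 2 loses 15 − 12 = 3. Product = 4·3 = 12.
20 > 12, so (Top, s1) is risk-dominant. Player 2's payoff there is 11.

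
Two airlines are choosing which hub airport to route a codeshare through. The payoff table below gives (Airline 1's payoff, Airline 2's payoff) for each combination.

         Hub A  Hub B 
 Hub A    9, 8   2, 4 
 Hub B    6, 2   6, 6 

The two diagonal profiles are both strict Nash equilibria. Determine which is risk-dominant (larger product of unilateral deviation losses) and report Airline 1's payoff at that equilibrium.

6

At both Hub A: Airline 1 loses 9 − 6 = 3 by deviating; Airline 2 loses 8 − 4 = 4. Product = 3·4 = 12.
At both Hub B: Airline 1 loses 6 − 2 = 4 by deviating; Airline 2 loses 6 − 2 = 4. Product = 4·4 = 16.
16 > 12, so both Hub B is risk-dominant. Airline 1's payoff there is 6.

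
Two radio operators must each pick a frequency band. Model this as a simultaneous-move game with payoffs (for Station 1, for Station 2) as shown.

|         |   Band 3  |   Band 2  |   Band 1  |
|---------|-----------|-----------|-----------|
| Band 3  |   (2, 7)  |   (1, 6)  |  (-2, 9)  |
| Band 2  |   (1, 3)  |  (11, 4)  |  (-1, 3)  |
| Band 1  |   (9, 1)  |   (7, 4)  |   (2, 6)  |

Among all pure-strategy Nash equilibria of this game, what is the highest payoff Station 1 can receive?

Both Band 2 is a pure NE (Station 1: 11 ≥ 7; Station 2: 4 ≥ 3). Station 1 gets 11.
Both Band 1 is a pure NE (Station 1: 2 ≥ -1; Station 2: 6 ≥ 4). Station 1 gets 2.
Every other cell has a profitable deviation for at least one player. Highest of {11, 2} is 11.

11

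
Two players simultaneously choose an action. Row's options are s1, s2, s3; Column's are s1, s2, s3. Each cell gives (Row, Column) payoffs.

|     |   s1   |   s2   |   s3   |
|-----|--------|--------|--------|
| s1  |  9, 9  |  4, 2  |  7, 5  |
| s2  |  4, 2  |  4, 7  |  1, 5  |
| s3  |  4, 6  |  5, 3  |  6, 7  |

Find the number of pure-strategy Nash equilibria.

1

Both s1: Row gets 9 (best alternative 4); Column gets 9 (best alternative 5). Neither deviates — NE.
Both s3 is not a NE: Row would switch to s1 (7 > 6).
No other cell survives both best-response checks, so there is 1 pure NE.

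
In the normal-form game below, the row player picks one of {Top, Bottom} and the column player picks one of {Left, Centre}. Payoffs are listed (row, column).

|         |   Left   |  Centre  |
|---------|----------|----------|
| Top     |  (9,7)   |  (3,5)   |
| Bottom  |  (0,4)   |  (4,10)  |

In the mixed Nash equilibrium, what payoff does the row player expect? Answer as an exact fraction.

The column player mixes with probability q on Left, chosen so the row player is indifferent: 9q + 3(1−q) = 0q + 4(1−q) gives q = 1/10.
The row player's expected payoff (from either row, since indifferent) is 9·1/10 + 3·9/10 = 18/5.

18/5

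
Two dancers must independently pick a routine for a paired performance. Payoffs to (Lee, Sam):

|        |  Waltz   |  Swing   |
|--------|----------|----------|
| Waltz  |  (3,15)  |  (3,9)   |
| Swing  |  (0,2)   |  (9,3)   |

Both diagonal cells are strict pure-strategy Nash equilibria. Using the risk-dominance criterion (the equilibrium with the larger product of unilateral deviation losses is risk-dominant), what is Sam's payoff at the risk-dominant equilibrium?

15

At both Waltz: Lee loses 3 − 0 = 3 by deviating; Sam loses 15 − 9 = 6. Product = 3·6 = 18.
At both Swing: Lee loses 9 − 3 = 6 by deviating; Sam loses 3 − 2 = 1. Product = 6·1 = 6.
18 > 6, so both Waltz is risk-dominant. Sam's payoff there is 15.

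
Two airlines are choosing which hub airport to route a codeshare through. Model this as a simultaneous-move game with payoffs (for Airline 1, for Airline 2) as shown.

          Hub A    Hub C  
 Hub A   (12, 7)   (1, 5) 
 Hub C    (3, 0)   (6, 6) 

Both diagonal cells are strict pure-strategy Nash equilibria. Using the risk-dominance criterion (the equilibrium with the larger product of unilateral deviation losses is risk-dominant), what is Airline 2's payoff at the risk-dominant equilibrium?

6

At both Hub A: Airline 1 loses 12 − 3 = 9 by deviating; Airline 2 loses 7 − 5 = 2. Product = 9·2 = 18.
At both Hub C: Airline 1 loses 6 − 1 = 5 by deviating; Airline 2 loses 6 − 0 = 6. Product = 5·6 = 30.
30 > 18, so both Hub C is risk-dominant. Airline 2's payoff there is 6.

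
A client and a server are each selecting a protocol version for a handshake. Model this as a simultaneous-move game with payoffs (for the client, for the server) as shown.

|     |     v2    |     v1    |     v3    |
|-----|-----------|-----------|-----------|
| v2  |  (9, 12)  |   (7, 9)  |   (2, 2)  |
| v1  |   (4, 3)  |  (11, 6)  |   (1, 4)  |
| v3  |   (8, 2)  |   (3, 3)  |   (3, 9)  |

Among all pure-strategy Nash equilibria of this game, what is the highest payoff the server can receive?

12

Both v2 is a pure NE (the client: 9 ≥ 8; the server: 12 ≥ 9). The server gets 12.
Both v1 is a pure NE (the client: 11 ≥ 7; the server: 6 ≥ 4). The server gets 6.
Both v3 is a pure NE (the client: 3 ≥ 2; the server: 9 ≥ 3). The server gets 9.
Every other cell has a profitable deviation for at least one player. Highest of {12, 6, 9} is 12.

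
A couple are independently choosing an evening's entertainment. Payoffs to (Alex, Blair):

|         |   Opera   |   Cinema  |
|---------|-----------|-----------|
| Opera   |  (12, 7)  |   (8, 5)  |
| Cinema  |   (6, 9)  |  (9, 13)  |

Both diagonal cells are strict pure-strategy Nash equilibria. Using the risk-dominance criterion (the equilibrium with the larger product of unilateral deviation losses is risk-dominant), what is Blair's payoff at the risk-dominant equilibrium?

At both Opera: Alex loses 12 − 6 = 6 by deviating; Blair loses 7 − 5 = 2. Product = 6·2 = 12.
At both Cinema: Alex loses 9 − 8 = 1 by deviating; Blair loses 13 − 9 = 4. Product = 1·4 = 4.
12 > 4, so both Opera is risk-dominant. Blair's payoff there is 7.

7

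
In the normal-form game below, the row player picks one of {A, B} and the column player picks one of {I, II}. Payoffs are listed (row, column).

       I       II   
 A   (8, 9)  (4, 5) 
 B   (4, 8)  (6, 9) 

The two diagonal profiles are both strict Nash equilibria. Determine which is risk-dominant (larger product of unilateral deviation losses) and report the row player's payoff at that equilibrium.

At (A, I): the row player loses 8 − 4 = 4 by deviating; the column player loses 9 − 5 = 4. Product = 4·4 = 16.
At (B, II): the row player loses 6 − 4 = 2 by deviating; the column player loses 9 − 8 = 1. Product = 2·1 = 2.
16 > 2, so (A, I) is risk-dominant. The row player's payoff there is 8.

8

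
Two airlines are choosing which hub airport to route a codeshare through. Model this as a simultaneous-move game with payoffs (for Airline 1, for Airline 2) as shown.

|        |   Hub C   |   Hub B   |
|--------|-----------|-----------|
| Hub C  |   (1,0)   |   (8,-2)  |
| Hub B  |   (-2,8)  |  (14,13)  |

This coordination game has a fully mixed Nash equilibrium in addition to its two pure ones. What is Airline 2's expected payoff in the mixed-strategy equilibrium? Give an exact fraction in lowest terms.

Airline 1 mixes with probability p on Hub C, chosen so Airline 2 is indifferent: 0p + 8(1−p) = (-2)p + 13(1−p) gives p = 5/7.
Airline 2's expected payoff is 0·5/7 + 8·2/7 = 16/7.

16/7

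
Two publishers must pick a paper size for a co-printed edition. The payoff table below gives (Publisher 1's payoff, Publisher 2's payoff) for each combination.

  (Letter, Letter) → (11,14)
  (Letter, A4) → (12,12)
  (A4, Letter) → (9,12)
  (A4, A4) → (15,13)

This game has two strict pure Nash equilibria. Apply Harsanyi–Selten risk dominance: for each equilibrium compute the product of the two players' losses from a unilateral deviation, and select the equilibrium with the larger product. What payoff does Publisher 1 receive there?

11

At both Letter: Publisher 1 loses 11 − 9 = 2 by deviating; Publisher 2 loses 14 − 12 = 2. Product = 2·2 = 4.
At both A4: Publisher 1 loses 15 − 12 = 3 by deviating; Publisher 2 loses 13 − 12 = 1. Product = 3·1 = 3.
4 > 3, so both Letter is risk-dominant. Publisher 1's payoff there is 11.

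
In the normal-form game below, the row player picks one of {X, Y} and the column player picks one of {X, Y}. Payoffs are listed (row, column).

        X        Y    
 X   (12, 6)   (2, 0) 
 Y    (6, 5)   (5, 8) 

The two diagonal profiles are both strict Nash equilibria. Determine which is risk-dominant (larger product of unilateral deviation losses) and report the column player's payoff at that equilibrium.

6

At both X: the row player loses 12 − 6 = 6 by deviating; the column player loses 6 − 0 = 6. Product = 6·6 = 36.
At both Y: the row player loses 5 − 2 = 3 by deviating; the column player loses 8 − 5 = 3. Product = 3·3 = 9.
36 > 9, so both X is risk-dominant. The column player's payoff there is 6.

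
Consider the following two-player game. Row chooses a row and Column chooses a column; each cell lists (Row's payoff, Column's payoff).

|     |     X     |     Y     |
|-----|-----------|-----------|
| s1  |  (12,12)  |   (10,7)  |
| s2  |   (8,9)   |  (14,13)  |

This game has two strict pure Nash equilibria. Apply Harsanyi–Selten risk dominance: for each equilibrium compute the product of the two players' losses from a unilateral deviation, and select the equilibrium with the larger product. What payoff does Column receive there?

12

At (s1, X): Row loses 12 − 8 = 4 by deviating; Column loses 12 − 7 = 5. Product = 4·5 = 20.
At (s2, Y): Row loses 14 − 10 = 4 by deviating; Column loses 13 − 9 = 4. Product = 4·4 = 16.
20 > 16, so (s1, X) is risk-dominant. Column's payoff there is 12.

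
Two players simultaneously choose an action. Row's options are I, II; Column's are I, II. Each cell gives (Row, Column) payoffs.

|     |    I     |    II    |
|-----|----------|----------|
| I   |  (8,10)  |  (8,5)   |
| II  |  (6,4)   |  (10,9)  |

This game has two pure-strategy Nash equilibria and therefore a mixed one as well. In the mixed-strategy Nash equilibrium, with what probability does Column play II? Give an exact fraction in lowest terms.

Column's mix q on I must make Row indifferent between I and II.
Row's payoff from I: 8q + 8(1−q). From II: 6q + 10(1−q).
Set equal: 2q = 2(1−q) → q = 2/4 = 1/2.
Probability on II is 1 − 1/2 = 1/2.

1/2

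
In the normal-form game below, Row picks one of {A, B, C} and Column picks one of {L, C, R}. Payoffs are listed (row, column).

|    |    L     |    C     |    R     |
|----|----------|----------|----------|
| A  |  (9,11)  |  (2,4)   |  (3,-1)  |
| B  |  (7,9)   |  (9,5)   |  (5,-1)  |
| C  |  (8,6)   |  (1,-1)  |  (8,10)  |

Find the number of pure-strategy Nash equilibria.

2

(A, L): Row gets 9 (best alternative 8); Column gets 11 (best alternative 4). Neither deviates — NE.
(C, R): Row gets 8 (best alternative 5); Column gets 10 (best alternative 6). Neither deviates — NE.
(B, C) is not a NE: Column would switch to L (9 > 5).
No other cell survives both best-response checks, so there are 2 pure NE.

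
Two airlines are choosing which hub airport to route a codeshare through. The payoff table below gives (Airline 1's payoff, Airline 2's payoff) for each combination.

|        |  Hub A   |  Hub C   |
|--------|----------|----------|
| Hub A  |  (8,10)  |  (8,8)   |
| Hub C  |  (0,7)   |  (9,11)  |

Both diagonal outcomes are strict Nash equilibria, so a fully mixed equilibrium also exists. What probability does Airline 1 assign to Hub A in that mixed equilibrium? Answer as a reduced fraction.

2/3

Airline 1's mix p on Hub A must make Airline 2 indifferent between Hub A and Hub C.
Airline 2's payoff from Hub A: 10p + 7(1−p). From Hub C: 8p + 11(1−p).
Set equal: 2p = 4(1−p) → p = 4/6 = 2/3.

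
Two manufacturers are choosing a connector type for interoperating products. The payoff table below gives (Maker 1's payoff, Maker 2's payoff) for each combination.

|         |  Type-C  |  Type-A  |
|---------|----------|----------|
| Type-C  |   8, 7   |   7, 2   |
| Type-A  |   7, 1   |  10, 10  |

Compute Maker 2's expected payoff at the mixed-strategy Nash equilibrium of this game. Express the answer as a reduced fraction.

34/7

Maker 1 mixes with probability p on Type-C, chosen so Maker 2 is indifferent: 7p + 1(1−p) = 2p + 10(1−p) gives p = 9/14.
Maker 2's expected payoff is 7·9/14 + 1·5/14 = 34/7.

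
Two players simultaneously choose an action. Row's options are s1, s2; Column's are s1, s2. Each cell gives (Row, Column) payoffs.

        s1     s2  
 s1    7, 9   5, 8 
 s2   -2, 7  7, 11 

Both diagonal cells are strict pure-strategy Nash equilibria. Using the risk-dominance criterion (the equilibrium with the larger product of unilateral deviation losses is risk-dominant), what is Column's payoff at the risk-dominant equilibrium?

9

At both s1: Row loses 7 − (-2) = 9 by deviating; Column loses 9 − 8 = 1. Product = 9·1 = 9.
At both s2: Row loses 7 − 5 = 2 by deviating; Column loses 11 − 7 = 4. Product = 2·4 = 8.
9 > 8, so both s1 is risk-dominant. Column's payoff there is 9.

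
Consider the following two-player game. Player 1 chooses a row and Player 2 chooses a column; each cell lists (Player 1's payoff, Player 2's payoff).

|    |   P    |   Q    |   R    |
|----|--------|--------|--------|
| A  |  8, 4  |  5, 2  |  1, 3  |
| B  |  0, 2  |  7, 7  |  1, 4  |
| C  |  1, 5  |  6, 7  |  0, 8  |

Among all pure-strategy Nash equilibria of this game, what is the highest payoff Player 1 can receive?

8

(A, P) is a pure NE (Player 1: 8 ≥ 1; Player 2: 4 ≥ 3). Player 1 gets 8.
(B, Q) is a pure NE (Player 1: 7 ≥ 6; Player 2: 7 ≥ 4). Player 1 gets 7.
Every other cell has a profitable deviation for at least one player. Highest of {8, 7} is 8.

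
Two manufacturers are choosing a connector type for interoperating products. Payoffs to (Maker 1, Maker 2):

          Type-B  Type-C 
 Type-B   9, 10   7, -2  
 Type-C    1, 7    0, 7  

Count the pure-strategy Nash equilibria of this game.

1

Both Type-B: Maker 1 gets 9 (best alternative 1); Maker 2 gets 10 (best alternative -2). Neither deviates — NE.
Both Type-C is not a NE: Maker 1 would switch to Type-B (7 > 0).
No other cell survives both best-response checks, so there is 1 pure NE.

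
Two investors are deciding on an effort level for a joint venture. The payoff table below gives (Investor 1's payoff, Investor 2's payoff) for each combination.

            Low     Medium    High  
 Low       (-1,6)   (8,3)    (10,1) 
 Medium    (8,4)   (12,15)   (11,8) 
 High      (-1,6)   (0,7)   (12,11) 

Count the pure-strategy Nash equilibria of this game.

2

Both Medium: Investor 1 gets 12 (best alternative 8); Investor 2 gets 15 (best alternative 8). Neither deviates — NE.
Both High: Investor 1 gets 12 (best alternative 11); Investor 2 gets 11 (best alternative 7). Neither deviates — NE.
Both Low is not a NE: Investor 1 would switch to Medium (8 > -1).
No other cell survives both best-response checks, so there are 2 pure NE.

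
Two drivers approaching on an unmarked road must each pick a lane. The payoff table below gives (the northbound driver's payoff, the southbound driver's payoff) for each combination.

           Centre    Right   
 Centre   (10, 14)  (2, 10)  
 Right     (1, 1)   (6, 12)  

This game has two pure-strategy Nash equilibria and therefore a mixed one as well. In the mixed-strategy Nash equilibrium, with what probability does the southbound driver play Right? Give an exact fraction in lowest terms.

The southbound driver's mix q on Centre must make the northbound driver indifferent between Centre and Right.
The northbound driver's payoff from Centre: 10q + 2(1−q). From Right: 1q + 6(1−q).
Set equal: 9q = 4(1−q) → q = 4/13.
Probability on Right is 1 − 4/13 = 9/13.

9/13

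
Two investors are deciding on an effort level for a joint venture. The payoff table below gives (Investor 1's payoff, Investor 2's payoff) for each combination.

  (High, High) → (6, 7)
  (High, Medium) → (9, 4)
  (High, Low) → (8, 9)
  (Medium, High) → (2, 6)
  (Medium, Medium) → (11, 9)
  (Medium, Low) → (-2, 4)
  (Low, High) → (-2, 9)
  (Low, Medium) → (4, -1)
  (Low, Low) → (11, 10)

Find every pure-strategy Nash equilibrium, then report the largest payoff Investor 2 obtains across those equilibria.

Both Medium is a pure NE (Investor 1: 11 ≥ 9; Investor 2: 9 ≥ 6). Investor 2 gets 9.
Both Low is a pure NE (Investor 1: 11 ≥ 8; Investor 2: 10 ≥ 9). Investor 2 gets 10.
Every other cell has a profitable deviation for at least one player. Highest of {9, 10} is 10.

10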